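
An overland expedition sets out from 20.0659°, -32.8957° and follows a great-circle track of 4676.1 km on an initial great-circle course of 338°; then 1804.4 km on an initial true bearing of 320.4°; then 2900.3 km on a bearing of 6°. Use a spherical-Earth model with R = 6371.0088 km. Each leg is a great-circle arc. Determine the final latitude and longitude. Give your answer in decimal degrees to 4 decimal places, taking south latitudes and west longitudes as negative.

Apply the spherical direct solution leg by leg, carrying full precision between legs.
Leg 1: from (20.0659°, -32.8957°), δ = 4676.1/6371.0088 = 0.733965 rad, θ = 338° → φ = 56.9409°, λ = -60.2812°.
Leg 2: from (56.9409°, -60.2812°), δ = 1804.4/6371.0088 = 0.283220 rad, θ = 320.4° → φ = 67.2463°, λ = -87.7039°.
Leg 3: from (67.2463°, -87.7039°), δ = 2900.3/6371.0088 = 0.455234 rad, θ = 6° → φ = 85.8522°, λ = 52.8469°.

latitude 85.8522°, longitude 52.8469°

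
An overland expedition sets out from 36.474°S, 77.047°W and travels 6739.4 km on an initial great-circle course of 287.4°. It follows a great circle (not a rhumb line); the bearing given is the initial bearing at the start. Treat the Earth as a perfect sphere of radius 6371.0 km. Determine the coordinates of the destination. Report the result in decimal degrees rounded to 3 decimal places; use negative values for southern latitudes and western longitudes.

latitude -4.716°, longitude -133.584°

Angular distance δ = d/R = 6739.4 / 6371 = 1.057825 rad.
Converting: φ₁ = -0.636591 rad, θ = 5.016076 rad.
Applying the spherical law of cosines for sides, sin φ₂ = sin φ₁ cos δ + cos φ₁ sin δ cos θ = -0.082225, so φ₂ = -4.716°.
Then Δλ = atan2(-0.668567, 0.441889) = -0.986762 rad, from sin θ sin δ cos φ₁ over cos δ − sin φ₁ sin φ₂.
Hence λ₂ = -77.047° + -56.537° = -133.584°.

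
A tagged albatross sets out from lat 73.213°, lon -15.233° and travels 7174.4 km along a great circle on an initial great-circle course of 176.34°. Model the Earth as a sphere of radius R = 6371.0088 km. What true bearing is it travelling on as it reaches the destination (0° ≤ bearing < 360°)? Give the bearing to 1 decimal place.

final bearing 178.9°

Central angle δ = d/R = 1.126101 rad.
Converting: φ₁ = 1.277808 rad, θ = 3.077714 rad.
Applying the spherical law of cosines for sides, sin φ₂ = sin φ₁ cos δ + cos φ₁ sin δ cos θ = 0.151657, so φ₂ = 8.723°.
Then Δλ = atan2(0.016644, 0.284988) = 0.058335 rad, from sin θ sin δ cos φ₁ over cos δ − sin φ₁ sin φ₂.
λ₂ = λ₁ + Δλ = -11.891°.
The forward bearing on arrival equals the back-azimuth from the destination plus 180°.
Back-azimuth from P₂ (8.7°, -11.9°) to P₁ (73.2°, -15.2°), with Δλ' = λ₁ − λ₂ = -3.3°: atan2( sin Δλ' cos φ₁ , cos φ₂ sin φ₁ − sin φ₂ cos φ₁ cos Δλ' ) = 358.9°.
Final bearing = (358.9° + 180°) mod 360° = 178.9°.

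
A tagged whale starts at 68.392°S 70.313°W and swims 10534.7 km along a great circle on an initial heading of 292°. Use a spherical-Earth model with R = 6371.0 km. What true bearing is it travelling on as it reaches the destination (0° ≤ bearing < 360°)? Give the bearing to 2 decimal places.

The arc subtends δ = 10534.7/6371 = 1.653539 rad at the centre.
Start latitude φ₁ = -1.193666 rad; initial bearing θ = 5.096361 rad.
Destination latitude: φ₂ = arcsin( sin φ₁ cos δ + cos φ₁ sin δ cos θ ) = arcsin(0.214319) = 12.376°.
Then Δλ = atan2(-0.340271, 0.116609) = -1.240644 rad, from sin θ sin δ cos φ₁ over cos δ − sin φ₁ sin φ₂.
λ₂ = -70.313° + -71.084° = -141.397°.
The forward bearing on arrival equals the back-azimuth from the destination plus 180°.
Back-azimuth from P₂ (12.38°, -141.40°) to P₁ (-68.39°, -70.31°), with Δλ' = λ₁ − λ₂ = 71.08°: atan2( sin Δλ' cos φ₁ , cos φ₂ sin φ₁ − sin φ₂ cos φ₁ cos Δλ' ) = 159.54°.
Final bearing = (159.54° + 180°) mod 360° = 339.54°.

final bearing 339.54°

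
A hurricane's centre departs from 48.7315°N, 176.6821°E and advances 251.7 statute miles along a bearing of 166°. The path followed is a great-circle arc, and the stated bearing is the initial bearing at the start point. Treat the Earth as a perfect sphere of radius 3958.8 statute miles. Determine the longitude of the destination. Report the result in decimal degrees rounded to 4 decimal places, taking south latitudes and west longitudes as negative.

longitude 177.9318°

δ = 251.7/3958.8 = 0.063580 rad (3.6429°).
Converting: φ₁ = 0.850525 rad, θ = 2.897247 rad.
sin φ₂ = sin φ₁ cos δ + cos φ₁ sin δ cos θ = (0.751627)(0.997979) + (0.659589)(0.063537)(-0.970296) = 0.709445
φ₂ = asin(0.709445) = 0.788710 rad = 45.1898°.
For the longitude increment, Δλ = atan2( sin θ sin δ cos φ₁, cos δ − sin φ₁ sin φ₂ ) = atan2(0.010139, 0.464742) = 1.2497°.
Hence λ₂ = 176.6821° + 1.2497° = 177.9318°.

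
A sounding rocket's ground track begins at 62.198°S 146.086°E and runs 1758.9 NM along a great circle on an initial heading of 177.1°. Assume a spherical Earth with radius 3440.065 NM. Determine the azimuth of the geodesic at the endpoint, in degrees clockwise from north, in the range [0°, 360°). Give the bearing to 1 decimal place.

final bearing 41.6°

The arc subtends δ = 1758.9/3440.065 = 0.511298 rad at the centre.
Start latitude φ₁ = -1.085560 rad; initial bearing θ = 3.090978 rad.
Destination latitude: φ₂ = arcsin( sin φ₁ cos δ + cos φ₁ sin δ cos θ ) = arcsin(-0.999368) = -87.963°.
For the longitude increment, Δλ = atan2( sin θ sin δ cos φ₁, cos δ − sin φ₁ sin φ₂ ) = atan2(0.011546, -0.011896) = 135.854°.
λ₂ = 146.086° + 135.854° = 281.940°, normalized to (−180°, 180°] → -78.060°.
The forward bearing on arrival equals the back-azimuth from the destination plus 180°.
Back-azimuth from P₂ (-88.0°, -78.1°) to P₁ (-62.2°, 146.1°), with Δλ' = λ₁ − λ₂ = 224.1°: atan2( sin Δλ' cos φ₁ , cos φ₂ sin φ₁ − sin φ₂ cos φ₁ cos Δλ' ) = 221.6°.
Final bearing = (221.6° + 180°) mod 360° = 41.6°.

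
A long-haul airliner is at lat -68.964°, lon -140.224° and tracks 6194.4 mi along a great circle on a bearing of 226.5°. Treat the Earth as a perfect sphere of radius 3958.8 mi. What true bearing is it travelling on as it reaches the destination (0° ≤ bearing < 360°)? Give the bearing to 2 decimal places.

Central angle δ = d/R = 1.564717 rad.
With φ₁ = -68.964° = -1.203649 rad and θ = 226.5° = 3.953171 rad:
sin φ₂ = sin φ₁ cos δ + cos φ₁ sin δ cos θ = (-0.933355)(0.006080) + (0.358954)(0.999982)(-0.688355) = -0.252758
φ₂ = asin(-0.252758) = -0.255530 rad = -14.641°.
Then Δλ = atan2(-0.260372, -0.229833) = -2.293978 rad, from sin θ sin δ cos φ₁ over cos δ − sin φ₁ sin φ₂.
λ₂ = -140.224° + -131.435° = -271.659°, normalized to (−180°, 180°] → 88.341°.
The forward bearing on arrival equals the back-azimuth from the destination plus 180°.
Back-azimuth from P₂ (-14.64°, 88.34°) to P₁ (-68.96°, -140.22°), with Δλ' = λ₁ − λ₂ = -228.56°: atan2( sin Δλ' cos φ₁ , cos φ₂ sin φ₁ − sin φ₂ cos φ₁ cos Δλ' ) = 164.39°.
Final bearing = (164.39° + 180°) mod 360° = 344.39°.

final bearing 344.39°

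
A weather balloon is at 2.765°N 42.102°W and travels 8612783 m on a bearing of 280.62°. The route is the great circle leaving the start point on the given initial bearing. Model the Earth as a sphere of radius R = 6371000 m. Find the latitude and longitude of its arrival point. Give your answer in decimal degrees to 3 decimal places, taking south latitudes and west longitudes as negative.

Angular distance δ = d/R = 8612783 / 6371000 = 1.351873 rad.
Start latitude φ₁ = 0.048258 rad; initial bearing θ = 4.897743 rad.
Applying the spherical law of cosines for sides, sin φ₂ = sin φ₁ cos δ + cos φ₁ sin δ cos θ = 0.190163, so φ₂ = 10.962°.
Then Δλ = atan2(-0.958295, 0.208005) = -1.357054 rad, from sin θ sin δ cos φ₁ over cos δ − sin φ₁ sin φ₂.
Hence λ₂ = -42.102° + -77.753° = -119.855°.

latitude 10.962°, longitude -119.855°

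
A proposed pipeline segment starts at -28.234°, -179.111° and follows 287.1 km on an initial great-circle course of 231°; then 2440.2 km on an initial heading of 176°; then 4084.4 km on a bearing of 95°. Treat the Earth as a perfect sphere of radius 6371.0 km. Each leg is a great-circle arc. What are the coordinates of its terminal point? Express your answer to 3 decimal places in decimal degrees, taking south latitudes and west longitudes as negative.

latitude -41.403°, longitude -126.422°

Apply the spherical direct solution leg by leg, carrying full precision between legs.
Leg 1: from (-28.234°, -179.111°), δ = 287.1/6371 = 0.045064 rad, θ = 231° → φ = -29.839°, λ = 178.576°.
Leg 2: from (-29.839°, 178.576°), δ = 2440.2/6371 = 0.383017 rad, θ = 176° → φ = -51.712°, λ = -179.013°.
Leg 3: from (-51.712°, -179.013°), δ = 4084.4/6371 = 0.641092 rad, θ = 95° → φ = -41.403°, λ = -126.422°.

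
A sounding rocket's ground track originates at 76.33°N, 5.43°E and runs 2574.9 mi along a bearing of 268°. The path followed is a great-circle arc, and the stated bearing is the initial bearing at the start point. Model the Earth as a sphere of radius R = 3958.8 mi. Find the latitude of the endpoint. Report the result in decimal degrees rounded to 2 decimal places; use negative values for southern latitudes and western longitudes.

latitude 50.20°

Central angle δ = d/R = 0.650424 rad.
Start latitude φ₁ = 1.332210 rad; initial bearing θ = 4.677482 rad.
sin φ₂ = sin φ₁ cos δ + cos φ₁ sin δ cos θ = (0.971673)(0.795827) + (0.236329)(0.605524)(-0.034899) = 0.768289
φ₂ = asin(0.768289) = 0.876164 rad = 50.20°.
Δλ = atan2( sin θ sin δ cos φ₁ , cos δ − sin φ₁ sin φ₂ ) = atan2(-0.143016, 0.049301) = -1.238830 rad = -70.98°.
λ₂ = λ₁ + Δλ = -65.55°.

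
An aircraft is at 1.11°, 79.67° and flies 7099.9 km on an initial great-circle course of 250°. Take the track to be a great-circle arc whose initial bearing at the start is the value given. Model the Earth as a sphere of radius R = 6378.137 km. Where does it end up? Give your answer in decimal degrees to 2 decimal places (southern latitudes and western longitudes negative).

The arc subtends δ = 7099.9/6378.137 = 1.113162 rad at the centre.
With φ₁ = 1.11° = 0.019373 rad and θ = 250° = 4.363323 rad:
sin φ₂ = sin φ₁ cos δ + cos φ₁ sin δ cos θ = (0.019372)(0.441827) + (0.999812)(0.897100)(-0.342020) = -0.298210
φ₂ = asin(-0.298210) = -0.302816 rad = -17.35°.
Δλ = atan2( sin θ sin δ cos φ₁ , cos δ − sin φ₁ sin φ₂ ) = atan2(-0.842840, 0.447604) = -1.082606 rad = -62.03°.
Hence λ₂ = 79.67° + -62.03° = 17.64°.

latitude -17.35°, longitude 17.64°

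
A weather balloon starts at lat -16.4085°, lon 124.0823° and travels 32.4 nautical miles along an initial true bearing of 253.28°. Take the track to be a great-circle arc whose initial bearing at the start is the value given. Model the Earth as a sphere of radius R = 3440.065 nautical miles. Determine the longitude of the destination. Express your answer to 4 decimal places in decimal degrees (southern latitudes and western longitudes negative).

Central angle δ = d/R = 0.009418 rad.
Converting: φ₁ = -0.286382 rad, θ = 4.420570 rad.
Applying the spherical law of cosines for sides, sin φ₂ = sin φ₁ cos δ + cos φ₁ sin δ cos θ = -0.285070, so φ₂ = -16.5631°.
Δλ = atan2( sin θ sin δ cos φ₁ , cos δ − sin φ₁ sin φ₂ ) = atan2(-0.008653, 0.919428) = -0.009411 rad = -0.5392°.
λ₂ = λ₁ + Δλ = 123.5431°.

longitude 123.5431°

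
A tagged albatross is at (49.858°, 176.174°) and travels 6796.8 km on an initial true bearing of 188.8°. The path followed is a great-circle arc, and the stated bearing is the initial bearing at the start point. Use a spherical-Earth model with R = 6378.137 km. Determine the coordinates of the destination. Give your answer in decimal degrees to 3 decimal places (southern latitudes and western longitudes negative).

latitude -10.811°, longitude 168.340°

Angular distance δ = d/R = 6796.8 / 6378.137 = 1.065640 rad.
Start latitude φ₁ = 0.870186 rad; initial bearing θ = 3.295182 rad.
Destination latitude: φ₂ = arcsin( sin φ₁ cos δ + cos φ₁ sin δ cos θ ) = arcsin(-0.187571) = -10.811°.
Δλ = atan2( sin θ sin δ cos φ₁ , cos δ − sin φ₁ sin φ₂ ) = atan2(-0.086309, 0.627332) = -0.136722 rad = -7.834°.
λ₂ = 176.174° + -7.834° = 168.340°.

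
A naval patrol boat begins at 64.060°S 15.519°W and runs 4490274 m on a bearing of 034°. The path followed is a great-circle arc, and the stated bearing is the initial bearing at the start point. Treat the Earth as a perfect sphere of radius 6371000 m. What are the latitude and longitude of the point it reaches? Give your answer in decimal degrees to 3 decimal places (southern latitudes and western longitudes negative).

δ = 4490274/6371000 = 0.704799 rad (40.3820°).
With φ₁ = -64.060° = -1.118058 rad and θ = 34° = 0.593412 rad:
Destination latitude: φ₂ = arcsin( sin φ₁ cos δ + cos φ₁ sin δ cos θ ) = arcsin(-0.450047) = -26.747°.
For the longitude increment, Δλ = atan2( sin θ sin δ cos φ₁, cos δ − sin φ₁ sin φ₂ ) = atan2(0.158477, 0.357036) = 23.935°.
λ₂ = λ₁ + Δλ = 8.416°.

latitude -26.747°, longitude 8.416°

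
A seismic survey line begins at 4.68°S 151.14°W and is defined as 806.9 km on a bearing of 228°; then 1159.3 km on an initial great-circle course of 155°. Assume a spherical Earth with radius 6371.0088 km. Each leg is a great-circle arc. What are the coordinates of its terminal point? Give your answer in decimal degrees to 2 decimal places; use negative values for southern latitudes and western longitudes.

latitude -18.92°, longitude -151.96°

Apply the spherical direct solution leg by leg, carrying full precision between legs.
Leg 1: from (-4.68°, -151.14°), δ = 806.9/6371.0088 = 0.126652 rad, θ = 228° → φ = -9.51°, λ = -156.60°.
Leg 2: from (-9.51°, -156.60°), δ = 1159.3/6371.0088 = 0.181965 rad, θ = 155° → φ = -18.92°, λ = -151.96°.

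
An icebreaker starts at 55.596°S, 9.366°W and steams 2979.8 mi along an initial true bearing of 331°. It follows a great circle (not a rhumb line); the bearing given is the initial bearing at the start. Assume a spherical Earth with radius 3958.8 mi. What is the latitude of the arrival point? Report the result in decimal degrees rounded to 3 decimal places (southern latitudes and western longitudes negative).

latitude -15.328°

Central angle δ = d/R = 0.752703 rad.
Converting: φ₁ = -0.970333 rad, θ = 5.777040 rad.
sin φ₂ = sin φ₁ cos δ + cos φ₁ sin δ cos θ = (-0.825074)(0.729844) + (0.565025)(0.683614)(0.874620) = -0.264346
φ₂ = asin(-0.264346) = -0.267525 rad = -15.328°.
Δλ = atan2( sin θ sin δ cos φ₁ , cos δ − sin φ₁ sin φ₂ ) = atan2(-0.187262, 0.511739) = -0.350797 rad = -20.099°.
λ₂ = -9.366° + -20.099° = -29.465°.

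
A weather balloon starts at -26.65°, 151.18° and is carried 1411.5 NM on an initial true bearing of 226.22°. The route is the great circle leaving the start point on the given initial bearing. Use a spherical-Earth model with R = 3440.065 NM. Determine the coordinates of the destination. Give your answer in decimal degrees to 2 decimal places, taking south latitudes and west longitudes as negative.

Central angle δ = d/R = 0.410312 rad.
Converting: φ₁ = -0.465130 rad, θ = 3.948284 rad.
Destination latitude: φ₂ = arcsin( sin φ₁ cos δ + cos φ₁ sin δ cos θ ) = arcsin(-0.657981) = -41.15°.
For the longitude increment, Δλ = atan2( sin θ sin δ cos φ₁, cos δ − sin φ₁ sin φ₂ ) = atan2(-0.257407, 0.621866) = -22.49°.
λ₂ = 151.18° + -22.49° = 128.69°.

latitude -41.15°, longitude 128.69°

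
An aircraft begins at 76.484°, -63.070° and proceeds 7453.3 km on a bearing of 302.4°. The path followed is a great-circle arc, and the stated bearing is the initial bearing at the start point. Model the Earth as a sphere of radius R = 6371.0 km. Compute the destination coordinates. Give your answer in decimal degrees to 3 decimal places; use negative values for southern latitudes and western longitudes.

latitude 29.654°, longitude -179.622°

The arc subtends δ = 7453.3/6371 = 1.169879 rad at the centre.
Start latitude φ₁ = 1.334898 rad; initial bearing θ = 5.277876 rad.
Destination latitude: φ₂ = arcsin( sin φ₁ cos δ + cos φ₁ sin δ cos θ ) = arcsin(0.494756) = 29.654°.
For the longitude increment, Δλ = atan2( sin θ sin δ cos φ₁, cos δ − sin φ₁ sin φ₂ ) = atan2(-0.181686, -0.090790) = -116.552°.
Hence λ₂ = -63.070° + -116.552° = -179.622°.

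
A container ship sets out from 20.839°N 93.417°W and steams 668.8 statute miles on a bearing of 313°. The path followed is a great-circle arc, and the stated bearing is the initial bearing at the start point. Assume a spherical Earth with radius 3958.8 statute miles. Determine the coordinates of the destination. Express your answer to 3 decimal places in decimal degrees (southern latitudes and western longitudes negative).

The arc subtends δ = 668.8/3958.8 = 0.168940 rad at the centre.
Converting: φ₁ = 0.363709 rad, θ = 5.462881 rad.
sin φ₂ = sin φ₁ cos δ + cos φ₁ sin δ cos θ = (0.355743)(0.985764) + (0.934584)(0.168138)(0.681998) = 0.457847
φ₂ = asin(0.457847) = 0.475572 rad = 27.248°.
For the longitude increment, Δλ = atan2( sin θ sin δ cos φ₁, cos δ − sin φ₁ sin φ₂ ) = atan2(-0.114924, 0.822888) = -7.950°.
λ₂ = λ₁ + Δλ = -101.367°.

latitude 27.248°, longitude -101.367°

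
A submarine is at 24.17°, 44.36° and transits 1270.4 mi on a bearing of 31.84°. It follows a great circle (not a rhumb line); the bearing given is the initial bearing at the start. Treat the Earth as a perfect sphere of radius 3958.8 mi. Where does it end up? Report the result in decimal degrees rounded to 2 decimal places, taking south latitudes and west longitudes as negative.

δ = 1270.4/3958.8 = 0.320905 rad (18.3865°).
With φ₁ = 24.17° = 0.421846 rad and θ = 31.84° = 0.555713 rad:
Destination latitude: φ₂ = arcsin( sin φ₁ cos δ + cos φ₁ sin δ cos θ ) = arcsin(0.633014) = 39.27°.
For the longitude increment, Δλ = atan2( sin θ sin δ cos φ₁, cos δ − sin φ₁ sin φ₂ ) = atan2(0.151815, 0.689765) = 12.41°.
λ₂ = 44.36° + 12.41° = 56.77°.

latitude 39.27°, longitude 56.77°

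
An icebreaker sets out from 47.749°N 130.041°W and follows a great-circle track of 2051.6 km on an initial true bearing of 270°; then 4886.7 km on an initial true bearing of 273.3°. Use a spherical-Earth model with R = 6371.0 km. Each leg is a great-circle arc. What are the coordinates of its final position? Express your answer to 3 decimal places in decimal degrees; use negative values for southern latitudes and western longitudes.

Apply the spherical direct solution leg by leg, carrying full precision between legs.
Leg 1: from (47.749°, -130.041°), δ = 2051.6/6371 = 0.322022 rad, θ = 270° → φ = 44.600°, λ = -156.432°.
Leg 2: from (44.600°, -156.432°), δ = 4886.7/6371 = 0.767022 rad, θ = 273.3° → φ = 32.275°, λ = 148.538°.

latitude 32.275°, longitude 148.538°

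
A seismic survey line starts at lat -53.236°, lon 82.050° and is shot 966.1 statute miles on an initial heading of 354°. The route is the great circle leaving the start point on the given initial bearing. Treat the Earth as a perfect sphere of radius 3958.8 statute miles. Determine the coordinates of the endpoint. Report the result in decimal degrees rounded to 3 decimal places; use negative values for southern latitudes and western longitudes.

δ = 966.1/3958.8 = 0.244039 rad (13.9824°).
Start latitude φ₁ = -0.929143 rad; initial bearing θ = 6.178466 rad.
sin φ₂ = sin φ₁ cos δ + cos φ₁ sin δ cos θ = (-0.801108)(0.970370) + (0.598520)(0.241624)(0.994522) = -0.633546
φ₂ = asin(-0.633546) = -0.686128 rad = -39.312°.
Δλ = atan2( sin θ sin δ cos φ₁ , cos δ − sin φ₁ sin φ₂ ) = atan2(-0.015117, 0.462831) = -0.032649 rad = -1.871°.
λ₂ = 82.050° + -1.871° = 80.179°.

latitude -39.312°, longitude 80.179°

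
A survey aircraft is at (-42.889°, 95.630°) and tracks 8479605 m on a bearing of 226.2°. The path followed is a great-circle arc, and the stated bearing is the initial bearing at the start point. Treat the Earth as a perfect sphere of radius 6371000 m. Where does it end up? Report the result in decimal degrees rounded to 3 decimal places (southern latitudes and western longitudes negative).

Central angle δ = d/R = 1.330969 rad.
With φ₁ = -42.889° = -0.748554 rad and θ = 226.2° = 3.947935 rad:
Applying the spherical law of cosines for sides, sin φ₂ = sin φ₁ cos δ + cos φ₁ sin δ cos θ = -0.654262, so φ₂ = -40.864°.
For the longitude increment, Δλ = atan2( sin θ sin δ cos φ₁, cos δ − sin φ₁ sin φ₂ ) = atan2(-0.513679, -0.207743) = -112.019°.
λ₂ = 95.630° + -112.019° = -16.389°.

latitude -40.864°, longitude -16.389°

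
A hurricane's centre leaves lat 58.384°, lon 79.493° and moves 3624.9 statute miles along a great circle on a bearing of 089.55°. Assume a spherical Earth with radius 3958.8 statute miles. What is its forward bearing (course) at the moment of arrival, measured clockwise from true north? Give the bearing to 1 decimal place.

final bearing 142.1°

The arc subtends δ = 3624.9/3958.8 = 0.915656 rad at the centre.
Converting: φ₁ = 1.018993 rad, θ = 1.562942 rad.
sin φ₂ = sin φ₁ cos δ + cos φ₁ sin δ cos θ = (0.851581)(0.609270) + (0.524224)(0.792963)(0.007854) = 0.522108
φ₂ = asin(0.522108) = 0.549320 rad = 31.474°.
For the longitude increment, Δλ = atan2( sin θ sin δ cos φ₁, cos δ − sin φ₁ sin φ₂ ) = atan2(0.415677, 0.164654) = 68.391°.
λ₂ = 79.493° + 68.391° = 147.884°.
The forward bearing on arrival equals the back-azimuth from the destination plus 180°.
Back-azimuth from P₂ (31.5°, 147.9°) to P₁ (58.4°, 79.5°), with Δλ' = λ₁ − λ₂ = -68.4°: atan2( sin Δλ' cos φ₁ , cos φ₂ sin φ₁ − sin φ₂ cos φ₁ cos Δλ' ) = 322.1°.
Final bearing = (322.1° + 180°) mod 360° = 142.1°.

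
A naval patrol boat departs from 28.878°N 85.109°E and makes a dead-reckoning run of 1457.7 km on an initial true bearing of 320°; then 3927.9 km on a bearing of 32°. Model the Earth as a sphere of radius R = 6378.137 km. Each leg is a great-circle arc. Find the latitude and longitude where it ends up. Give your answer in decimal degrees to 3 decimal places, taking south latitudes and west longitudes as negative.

Apply the spherical direct solution leg by leg, carrying full precision between legs.
Leg 1: from (28.878°, 85.109°), δ = 1457.7/6378.137 = 0.228546 rad, θ = 320° → φ = 38.489°, λ = 74.386°.
Leg 2: from (38.489°, 74.386°), δ = 3927.9/6378.137 = 0.615838 rad, θ = 32° → φ = 63.058°, λ = 116.886°.

latitude 63.058°, longitude 116.886°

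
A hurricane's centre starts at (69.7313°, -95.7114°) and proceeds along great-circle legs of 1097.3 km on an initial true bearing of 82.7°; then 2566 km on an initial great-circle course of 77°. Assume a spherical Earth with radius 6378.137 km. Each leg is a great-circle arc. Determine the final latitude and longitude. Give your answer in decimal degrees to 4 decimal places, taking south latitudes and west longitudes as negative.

Apply the spherical direct solution leg by leg, carrying full precision between legs.
Leg 1: from (69.7313°, -95.7114°), δ = 1097.3/6378.137 = 0.172041 rad, θ = 82.7° → φ = 68.7117°, λ = -67.8259°.
Leg 2: from (68.7117°, -67.8259°), δ = 2566/6378.137 = 0.402312 rad, θ = 77° → φ = 62.7916°, λ = -11.2723°.

latitude 62.7916°, longitude -11.2723°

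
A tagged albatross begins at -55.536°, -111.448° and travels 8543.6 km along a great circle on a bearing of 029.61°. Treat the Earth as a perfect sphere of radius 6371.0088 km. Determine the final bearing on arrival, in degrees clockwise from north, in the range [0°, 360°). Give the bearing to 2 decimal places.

final bearing 16.99°

Central angle δ = d/R = 1.341012 rad.
Start latitude φ₁ = -0.969286 rad; initial bearing θ = 0.516792 rad.
sin φ₂ = sin φ₁ cos δ + cos φ₁ sin δ cos θ = (-0.824482)(0.227767) + (0.565888)(0.973716)(0.869409) = 0.291266
φ₂ = asin(0.291266) = 0.295550 rad = 16.934°.
For the longitude increment, Δλ = atan2( sin θ sin δ cos φ₁, cos δ − sin φ₁ sin φ₂ ) = atan2(0.272253, 0.467911) = 30.193°.
λ₂ = λ₁ + Δλ = -81.255°.
The forward bearing on arrival equals the back-azimuth from the destination plus 180°.
Back-azimuth from P₂ (16.93°, -81.26°) to P₁ (-55.54°, -111.45°), with Δλ' = λ₁ − λ₂ = -30.19°: atan2( sin Δλ' cos φ₁ , cos φ₂ sin φ₁ − sin φ₂ cos φ₁ cos Δλ' ) = 196.99°.
Final bearing = (196.99° + 180°) mod 360° = 16.99°.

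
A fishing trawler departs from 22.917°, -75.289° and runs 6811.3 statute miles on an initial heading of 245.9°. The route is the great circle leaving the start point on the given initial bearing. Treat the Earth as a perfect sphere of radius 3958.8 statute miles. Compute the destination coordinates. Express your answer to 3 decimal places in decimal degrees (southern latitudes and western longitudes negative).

The arc subtends δ = 6811.3/3958.8 = 1.720547 rad at the centre.
With φ₁ = 22.917° = 0.399977 rad and θ = 245.9° = 4.291765 rad:
Destination latitude: φ₂ = arcsin( sin φ₁ cos δ + cos φ₁ sin δ cos θ ) = arcsin(-0.429986) = -25.467°.
Δλ = atan2( sin θ sin δ cos φ₁ , cos δ − sin φ₁ sin φ₂ ) = atan2(-0.831374, 0.018244) = -1.548855 rad = -88.743°.
λ₂ = -75.289° + -88.743° = -164.032°.

latitude -25.467°, longitude -164.032°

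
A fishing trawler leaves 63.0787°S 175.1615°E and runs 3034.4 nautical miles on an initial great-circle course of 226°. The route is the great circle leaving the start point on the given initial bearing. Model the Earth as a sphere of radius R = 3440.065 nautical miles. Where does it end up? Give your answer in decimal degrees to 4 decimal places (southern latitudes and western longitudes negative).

latitude -54.0472°, longitude 66.2343°

Central angle δ = d/R = 0.882076 rad.
Converting: φ₁ = -1.100931 rad, θ = 3.944444 rad.
Applying the spherical law of cosines for sides, sin φ₂ = sin φ₁ cos δ + cos φ₁ sin δ cos θ = -0.809501, so φ₂ = -54.0472°.
For the longitude increment, Δλ = atan2( sin θ sin δ cos φ₁, cos δ − sin φ₁ sin φ₂ ) = atan2(-0.251454, -0.086226) = -108.9272°.
Hence λ₂ = 175.1615° + -108.9272° = 66.2343°.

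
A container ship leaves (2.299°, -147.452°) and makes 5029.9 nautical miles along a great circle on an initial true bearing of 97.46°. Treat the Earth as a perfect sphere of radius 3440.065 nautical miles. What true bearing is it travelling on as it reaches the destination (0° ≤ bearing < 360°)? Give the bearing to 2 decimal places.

Central angle δ = d/R = 1.462153 rad.
Start latitude φ₁ = 0.040125 rad; initial bearing θ = 1.700998 rad.
Applying the spherical law of cosines for sides, sin φ₂ = sin φ₁ cos δ + cos φ₁ sin δ cos θ = -0.124615, so φ₂ = -7.159°.
Then Δλ = atan2(0.984896, 0.113429) = 1.456133 rad, from sin θ sin δ cos φ₁ over cos δ − sin φ₁ sin φ₂.
Hence λ₂ = -147.452° + 83.430° = -64.022°.
The forward bearing on arrival equals the back-azimuth from the destination plus 180°.
Back-azimuth from P₂ (-7.16°, -64.02°) to P₁ (2.30°, -147.45°), with Δλ' = λ₁ − λ₂ = -83.43°: atan2( sin Δλ' cos φ₁ , cos φ₂ sin φ₁ − sin φ₂ cos φ₁ cos Δλ' ) = 273.12°.
Final bearing = (273.12° + 180°) mod 360° = 93.12°.

final bearing 93.12°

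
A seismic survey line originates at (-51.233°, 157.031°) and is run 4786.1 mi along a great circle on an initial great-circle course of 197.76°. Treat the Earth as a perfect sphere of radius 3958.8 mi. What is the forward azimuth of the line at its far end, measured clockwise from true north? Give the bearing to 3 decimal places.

final bearing 339.765°

δ = 4786.1/3958.8 = 1.208977 rad (69.2693°).
Converting: φ₁ = -0.894185 rad, θ = 3.451563 rad.
Destination latitude: φ₂ = arcsin( sin φ₁ cos δ + cos φ₁ sin δ cos θ ) = arcsin(-0.833700) = -56.481°.
Δλ = atan2( sin θ sin δ cos φ₁ , cos δ − sin φ₁ sin φ₂ ) = atan2(-0.178630, -0.296059) = -2.598706 rad = -148.895°.
λ₂ = 157.031° + -148.895° = 8.136°.
The forward bearing on arrival equals the back-azimuth from the destination plus 180°.
Back-azimuth from P₂ (-56.481°, 8.136°) to P₁ (-51.233°, 157.031°), with Δλ' = λ₁ − λ₂ = 148.895°: atan2( sin Δλ' cos φ₁ , cos φ₂ sin φ₁ − sin φ₂ cos φ₁ cos Δλ' ) = 159.765°.
Final bearing = (159.765° + 180°) mod 360° = 339.765°.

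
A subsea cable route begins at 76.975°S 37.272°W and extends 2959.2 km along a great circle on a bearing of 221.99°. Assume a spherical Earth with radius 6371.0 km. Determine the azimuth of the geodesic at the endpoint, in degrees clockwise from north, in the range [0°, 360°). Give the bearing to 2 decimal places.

Angular distance δ = d/R = 2959.2 / 6371 = 0.464480 rad.
Converting: φ₁ = -1.343467 rad, θ = 3.874456 rad.
Applying the spherical law of cosines for sides, sin φ₂ = sin φ₁ cos δ + cos φ₁ sin δ cos θ = -0.946091, so φ₂ = -71.101°.
For the longitude increment, Δλ = atan2( sin θ sin δ cos φ₁, cos δ − sin φ₁ sin φ₂ ) = atan2(-0.067542, -0.027695) = -112.296°.
λ₂ = -37.272° + -112.296° = -149.568°.
The forward bearing on arrival equals the back-azimuth from the destination plus 180°.
Back-azimuth from P₂ (-71.10°, -149.57°) to P₁ (-76.97°, -37.27°), with Δλ' = λ₁ − λ₂ = 112.30°: atan2( sin Δλ' cos φ₁ , cos φ₂ sin φ₁ − sin φ₂ cos φ₁ cos Δλ' ) = 152.26°.
Final bearing = (152.26° + 180°) mod 360° = 332.26°.

final bearing 332.26°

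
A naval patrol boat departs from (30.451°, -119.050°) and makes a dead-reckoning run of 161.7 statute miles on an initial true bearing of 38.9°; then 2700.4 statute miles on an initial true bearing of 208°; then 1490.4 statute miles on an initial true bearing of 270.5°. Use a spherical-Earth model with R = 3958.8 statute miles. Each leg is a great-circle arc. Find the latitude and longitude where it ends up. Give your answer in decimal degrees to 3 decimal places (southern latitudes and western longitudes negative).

latitude -2.822°, longitude -156.154°

Apply the spherical direct solution leg by leg, carrying full precision between legs.
Leg 1: from (30.451°, -119.050°), δ = 161.7/3958.8 = 0.040846 rad, θ = 38.9° → φ = 32.261°, λ = -117.312°.
Leg 2: from (32.261°, -117.312°), δ = 2700.4/3958.8 = 0.682126 rad, θ = 208° → φ = -3.232°, λ = -134.557°.
Leg 3: from (-3.232°, -134.557°), δ = 1490.4/3958.8 = 0.376478 rad, θ = 270.5° → φ = -2.822°, λ = -156.154°.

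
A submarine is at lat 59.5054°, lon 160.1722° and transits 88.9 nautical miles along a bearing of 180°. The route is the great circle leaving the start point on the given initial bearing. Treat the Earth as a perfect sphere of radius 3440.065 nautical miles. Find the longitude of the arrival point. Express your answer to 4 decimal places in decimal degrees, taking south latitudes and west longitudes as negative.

longitude 160.1722°

Central angle δ = d/R = 0.025843 rad.
Converting: φ₁ = 1.038565 rad, θ = 3.141593 rad.
sin φ₂ = sin φ₁ cos δ + cos φ₁ sin δ cos θ = (0.861677)(0.999666) + (0.507457)(0.025840)(-1.000000) = 0.848277
φ₂ = asin(0.848277) = 1.012723 rad = 58.0247°.
Δλ = atan2( sin θ sin δ cos φ₁ , cos δ − sin φ₁ sin φ₂ ) = atan2(0.000000, 0.268726) = 0.000000 rad = 0.0000°.
Hence λ₂ = 160.1722° + 0.0000° = 160.1722°.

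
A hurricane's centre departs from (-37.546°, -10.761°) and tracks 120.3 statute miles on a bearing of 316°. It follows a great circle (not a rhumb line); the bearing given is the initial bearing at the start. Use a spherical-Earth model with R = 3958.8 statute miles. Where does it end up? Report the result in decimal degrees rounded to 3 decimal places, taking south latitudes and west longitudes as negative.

Angular distance δ = d/R = 120.3 / 3958.8 = 0.030388 rad.
Start latitude φ₁ = -0.655301 rad; initial bearing θ = 5.515240 rad.
Applying the spherical law of cosines for sides, sin φ₂ = sin φ₁ cos δ + cos φ₁ sin δ cos θ = -0.591788, so φ₂ = -36.284°.
Then Δλ = atan2(-0.016734, 0.638904) = -0.026186 rad, from sin θ sin δ cos φ₁ over cos δ − sin φ₁ sin φ₂.
λ₂ = λ₁ + Δλ = -12.261°.

latitude -36.284°, longitude -12.261°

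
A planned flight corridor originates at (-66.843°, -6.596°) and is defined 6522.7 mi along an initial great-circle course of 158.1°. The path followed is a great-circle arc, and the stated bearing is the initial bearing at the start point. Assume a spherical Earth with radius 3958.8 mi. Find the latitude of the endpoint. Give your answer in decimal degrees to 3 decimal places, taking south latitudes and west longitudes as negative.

δ = 6522.7/3958.8 = 1.647646 rad (94.4031°).
Start latitude φ₁ = -1.166630 rad; initial bearing θ = 2.759366 rad.
Destination latitude: φ₂ = arcsin( sin φ₁ cos δ + cos φ₁ sin δ cos θ ) = arcsin(-0.293208) = -17.050°.
Then Δλ = atan2(0.146245, -0.346359) = 2.742065 rad, from sin θ sin δ cos φ₁ over cos δ − sin φ₁ sin φ₂.
λ₂ = λ₁ + Δλ = 150.513°.

latitude -17.050°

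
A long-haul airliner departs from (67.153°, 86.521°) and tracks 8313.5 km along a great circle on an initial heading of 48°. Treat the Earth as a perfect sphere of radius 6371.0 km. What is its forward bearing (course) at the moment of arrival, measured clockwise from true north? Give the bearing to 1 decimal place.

final bearing 160.6°

Central angle δ = d/R = 1.304897 rad.
Start latitude φ₁ = 1.172041 rad; initial bearing θ = 0.837758 rad.
sin φ₂ = sin φ₁ cos δ + cos φ₁ sin δ cos θ = (0.921545)(0.262777) + (0.388272)(0.964857)(0.669131) = 0.492835
φ₂ = asin(0.492835) = 0.515345 rad = 29.527°.
Then Δλ = atan2(0.278402, -0.191393) = 2.173062 rad, from sin θ sin δ cos φ₁ over cos δ − sin φ₁ sin φ₂.
λ₂ = 86.521° + 124.507° = 211.028°, normalized to (−180°, 180°] → -148.972°.
The forward bearing on arrival equals the back-azimuth from the destination plus 180°.
Back-azimuth from P₂ (29.5°, -149.0°) to P₁ (67.2°, 86.5°), with Δλ' = λ₁ − λ₂ = 235.5°: atan2( sin Δλ' cos φ₁ , cos φ₂ sin φ₁ − sin φ₂ cos φ₁ cos Δλ' ) = 340.6°.
Final bearing = (340.6° + 180°) mod 360° = 160.6°.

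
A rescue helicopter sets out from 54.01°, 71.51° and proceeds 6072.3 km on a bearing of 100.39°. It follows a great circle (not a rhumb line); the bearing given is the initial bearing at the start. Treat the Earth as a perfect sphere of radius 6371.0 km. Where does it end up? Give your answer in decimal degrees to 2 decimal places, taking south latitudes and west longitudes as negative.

latitude 22.47°, longitude 131.71°

Central angle δ = d/R = 0.953116 rad.
With φ₁ = 54.01° = 0.942652 rad and θ = 100.39° = 1.752136 rad:
sin φ₂ = sin φ₁ cos δ + cos φ₁ sin δ cos θ = (0.809120)(0.579146) + (0.587644)(0.815224)(-0.180347) = 0.382201
φ₂ = asin(0.382201) = 0.392177 rad = 22.47°.
Then Δλ = atan2(0.471206, 0.269900) = 1.050628 rad, from sin θ sin δ cos φ₁ over cos δ − sin φ₁ sin φ₂.
λ₂ = 71.51° + 60.20° = 131.71°.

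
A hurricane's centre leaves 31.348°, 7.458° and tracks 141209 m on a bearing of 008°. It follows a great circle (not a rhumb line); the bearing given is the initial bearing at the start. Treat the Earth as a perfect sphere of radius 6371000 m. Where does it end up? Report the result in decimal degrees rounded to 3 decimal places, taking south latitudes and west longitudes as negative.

The arc subtends δ = 141209/6371000 = 0.022164 rad at the centre.
With φ₁ = 31.348° = 0.547126 rad and θ = 8° = 0.139626 rad:
Applying the spherical law of cosines for sides, sin φ₂ = sin φ₁ cos δ + cos φ₁ sin δ cos θ = 0.538850, so φ₂ = 32.605°.
Then Δλ = atan2(0.002634, 0.719426) = 0.003661 rad, from sin θ sin δ cos φ₁ over cos δ − sin φ₁ sin φ₂.
λ₂ = 7.458° + 0.210° = 7.668°.

latitude 32.605°, longitude 7.668°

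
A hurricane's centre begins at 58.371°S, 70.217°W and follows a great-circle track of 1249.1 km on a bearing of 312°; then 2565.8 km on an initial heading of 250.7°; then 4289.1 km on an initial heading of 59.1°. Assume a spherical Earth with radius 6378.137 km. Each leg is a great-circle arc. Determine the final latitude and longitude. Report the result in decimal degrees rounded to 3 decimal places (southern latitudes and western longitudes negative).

Apply the spherical direct solution leg by leg, carrying full precision between legs.
Leg 1: from (-58.371°, -70.217°), δ = 1249.1/6378.137 = 0.195841 rad, θ = 312° → φ = -50.077°, λ = -83.239°.
Leg 2: from (-50.077°, -83.239°), δ = 2565.8/6378.137 = 0.402280 rad, θ = 250.7° → φ = -52.067°, λ = -120.187°.
Leg 3: from (-52.067°, -120.187°), δ = 4289.1/6378.137 = 0.672469 rad, θ = 59.1° → φ = -24.857°, λ = -84.096°.

latitude -24.857°, longitude -84.096°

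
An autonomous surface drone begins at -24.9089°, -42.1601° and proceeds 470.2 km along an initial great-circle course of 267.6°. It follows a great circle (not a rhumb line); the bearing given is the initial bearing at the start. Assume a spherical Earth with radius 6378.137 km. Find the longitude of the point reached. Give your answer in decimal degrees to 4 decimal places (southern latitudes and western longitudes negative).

Central angle δ = d/R = 0.073721 rad.
With φ₁ = -24.9089° = -0.434742 rad and θ = 267.6° = 4.670501 rad:
sin φ₂ = sin φ₁ cos δ + cos φ₁ sin δ cos θ = (-0.421177)(0.997284) + (0.906979)(0.073654)(-0.041876) = -0.422830
φ₂ = asin(-0.422830) = -0.436566 rad = -25.0134°.
Then Δλ = atan2(-0.066744, 0.819198) = -0.081295 rad, from sin θ sin δ cos φ₁ over cos δ − sin φ₁ sin φ₂.
λ₂ = λ₁ + Δλ = -46.8180°.

longitude -46.8180°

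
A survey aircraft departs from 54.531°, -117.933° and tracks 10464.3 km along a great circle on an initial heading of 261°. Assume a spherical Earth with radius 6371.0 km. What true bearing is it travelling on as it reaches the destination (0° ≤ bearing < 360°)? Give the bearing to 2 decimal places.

final bearing 215.42°

δ = 10464.3/6371 = 1.642489 rad (94.1077°).
Start latitude φ₁ = 0.951745 rad; initial bearing θ = 4.555309 rad.
sin φ₂ = sin φ₁ cos δ + cos φ₁ sin δ cos θ = (0.814430)(-0.071632) + (0.580262)(0.997431)(-0.156434) = -0.148879
φ₂ = asin(-0.148879) = -0.149434 rad = -8.562°.
Then Δλ = atan2(-0.571646, 0.049620) = -1.484212 rad, from sin θ sin δ cos φ₁ over cos δ − sin φ₁ sin φ₂.
λ₂ = -117.933° + -85.039° = -202.972°, normalized to (−180°, 180°] → 157.028°.
The forward bearing on arrival equals the back-azimuth from the destination plus 180°.
Back-azimuth from P₂ (-8.56°, 157.03°) to P₁ (54.53°, -117.93°), with Δλ' = λ₁ − λ₂ = -274.96°: atan2( sin Δλ' cos φ₁ , cos φ₂ sin φ₁ − sin φ₂ cos φ₁ cos Δλ' ) = 35.42°.
Final bearing = (35.42° + 180°) mod 360° = 215.42°.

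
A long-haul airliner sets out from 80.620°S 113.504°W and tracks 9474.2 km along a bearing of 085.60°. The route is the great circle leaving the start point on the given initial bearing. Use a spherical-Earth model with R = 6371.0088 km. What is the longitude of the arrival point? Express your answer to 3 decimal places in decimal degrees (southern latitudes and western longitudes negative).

δ = 9474.2/6371.0088 = 1.487080 rad (85.2034°).
Start latitude φ₁ = -1.407084 rad; initial bearing θ = 1.494002 rad.
sin φ₂ = sin φ₁ cos δ + cos φ₁ sin δ cos θ = (-0.986629)(0.083619) + (0.162982)(0.996498)(0.076719) = -0.070040
φ₂ = asin(-0.070040) = -0.070098 rad = -4.016°.
For the longitude increment, Δλ = atan2( sin θ sin δ cos φ₁, cos δ − sin φ₁ sin φ₂ ) = atan2(0.161932, 0.014515) = 84.878°.
λ₂ = -113.504° + 84.878° = -28.626°.

longitude -28.626°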